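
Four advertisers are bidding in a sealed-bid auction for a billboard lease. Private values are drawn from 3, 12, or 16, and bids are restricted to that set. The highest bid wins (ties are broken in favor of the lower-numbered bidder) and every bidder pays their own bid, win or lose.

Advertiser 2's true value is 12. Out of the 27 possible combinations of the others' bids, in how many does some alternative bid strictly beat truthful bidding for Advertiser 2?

23

Others bid (3, 3, 16): truth gives -12; bid 3 gives -3 > -12. Violating.
Others bid (3, 12, 16): truth gives -12; bid 3 gives -3 > -12. Violating.
Others bid (3, 16, 3): truth gives -12; bid 3 gives -3 > -12. Violating.
Others bid (3, 16, 12): truth gives -12; bid 3 gives -3 > -12. Violating.
Others bid (3, 3, 3): truth gives 0; no alternative beats it.
Others bid (3, 3, 12): truth gives 0; no alternative beats it.
(Checking all 27 profiles: 23 have a profitable deviation, 4 do not.)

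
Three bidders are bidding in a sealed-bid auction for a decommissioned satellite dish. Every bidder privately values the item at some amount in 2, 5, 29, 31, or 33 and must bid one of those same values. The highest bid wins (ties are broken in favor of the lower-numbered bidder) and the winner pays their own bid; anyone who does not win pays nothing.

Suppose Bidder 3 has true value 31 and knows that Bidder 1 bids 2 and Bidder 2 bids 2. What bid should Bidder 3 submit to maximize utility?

5

Bid 2: loses, pays 0, utility 0.
Bid 5: wins, pays 5, utility 31 - 5 = 26.
Bid 29: wins, pays 29, utility 31 - 29 = 2.
Bid 31: wins, pays 31, utility 31 - 31 = 0.
Bid 33: wins, pays 33, utility 31 - 33 = -2.
The best choice is 5 with utility 26.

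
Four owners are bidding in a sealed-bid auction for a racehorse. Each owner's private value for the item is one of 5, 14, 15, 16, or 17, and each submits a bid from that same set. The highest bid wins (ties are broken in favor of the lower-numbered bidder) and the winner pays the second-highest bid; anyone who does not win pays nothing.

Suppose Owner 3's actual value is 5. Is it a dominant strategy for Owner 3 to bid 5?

Yes

Check each profile of the others' bids and compare truth against every alternative bid.
Others bid (5, 5, 14): truth gives 0, best alternative gives -9.
Others bid (5, 5, 5): truth gives 0, best alternative gives 0.
Others bid (5, 5, 15): truth gives 0, best alternative gives 0.
Others bid (5, 5, 16): truth gives 0, best alternative gives 0.
Others bid (5, 5, 17): truth gives 0, best alternative gives 0.
Others bid (5, 14, 5): truth gives 0, best alternative gives 0.
(Remaining 119 profiles checked similarly; truth is weakly best in each.)
In every case the truthful bid is at least as good as any alternative, so it is a dominant strategy.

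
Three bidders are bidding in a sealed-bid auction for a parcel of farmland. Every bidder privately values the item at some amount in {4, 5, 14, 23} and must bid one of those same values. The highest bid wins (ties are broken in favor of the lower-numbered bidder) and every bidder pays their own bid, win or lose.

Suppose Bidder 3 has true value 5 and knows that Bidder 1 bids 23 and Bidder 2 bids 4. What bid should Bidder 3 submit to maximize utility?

Bid 4: loses but pays 4, utility -4.
Bid 5: loses but pays 5, utility -5.
Bid 14: loses but pays 14, utility -14.
Bid 23: loses but pays 23, utility -23.
The best choice is 4 with utility -4.

4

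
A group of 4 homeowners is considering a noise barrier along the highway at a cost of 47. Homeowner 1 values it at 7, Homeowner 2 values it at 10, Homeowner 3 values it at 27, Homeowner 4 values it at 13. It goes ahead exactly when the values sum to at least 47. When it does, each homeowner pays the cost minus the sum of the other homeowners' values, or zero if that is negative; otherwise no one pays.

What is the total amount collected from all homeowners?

20

Total value 57 ≥ cost 47, so it is built.
Homeowner 1: others sum to 50; max(0, 47 - 50) = 0.
Homeowner 2: others sum to 47; max(0, 47 - 47) = 0.
Homeowner 3: others sum to 30; max(0, 47 - 30) = 17.
Homeowner 4: others sum to 44; max(0, 47 - 44) = 3.
Total collected = 0 + 0 + 17 + 3 = 20.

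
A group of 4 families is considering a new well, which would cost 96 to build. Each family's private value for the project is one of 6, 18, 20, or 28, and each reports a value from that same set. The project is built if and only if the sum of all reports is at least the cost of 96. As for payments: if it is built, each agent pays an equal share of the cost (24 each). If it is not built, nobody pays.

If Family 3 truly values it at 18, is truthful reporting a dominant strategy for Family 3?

No

Consider the case where Family 1 reports 28, Family 2 reports 28 and Family 4 reports 28.
Truthful report 18: project built, pays 24, utility 18 - 24 = -6.
Report 6 instead: project not built, utility 0.
Since 0 > -6, reporting 6 is strictly better here, so truthful reporting is not dominant.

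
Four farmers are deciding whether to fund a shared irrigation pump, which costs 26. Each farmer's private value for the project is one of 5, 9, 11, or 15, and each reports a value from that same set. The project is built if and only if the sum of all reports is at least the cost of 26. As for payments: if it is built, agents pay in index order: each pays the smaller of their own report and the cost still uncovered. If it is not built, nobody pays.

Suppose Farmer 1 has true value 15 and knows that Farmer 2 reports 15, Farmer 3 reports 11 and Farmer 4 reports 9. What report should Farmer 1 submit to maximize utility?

Report 5: project built, pays 5, utility 15 - 5 = 10.
Report 9: project built, pays 9, utility 15 - 9 = 6.
Report 11: project built, pays 11, utility 15 - 11 = 4.
Report 15: project built, pays 15, utility 15 - 15 = 0.
The best choice is 5 with utility 10.

5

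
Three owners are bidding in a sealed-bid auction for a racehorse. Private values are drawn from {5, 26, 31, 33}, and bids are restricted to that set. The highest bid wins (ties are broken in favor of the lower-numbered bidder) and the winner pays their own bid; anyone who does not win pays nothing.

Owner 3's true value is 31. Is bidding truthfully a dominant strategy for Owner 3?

Consider the case where Owner 1 bids 5 and Owner 2 bids 5.
Truthful bid 31: wins, pays 31, utility 31 - 31 = 0.
Bid 26 instead: wins, pays 26, utility 31 - 26 = 5.
Since 5 > 0, bidding 26 is strictly better here, so truthful bidding is not dominant.

No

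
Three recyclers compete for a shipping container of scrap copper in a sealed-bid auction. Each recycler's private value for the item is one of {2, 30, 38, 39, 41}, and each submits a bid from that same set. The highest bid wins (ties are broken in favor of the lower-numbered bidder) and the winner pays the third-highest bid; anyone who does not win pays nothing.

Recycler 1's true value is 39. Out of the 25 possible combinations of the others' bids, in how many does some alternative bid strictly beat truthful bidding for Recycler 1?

Others bid (2, 41): truth gives 0; bid 41 gives 37 > 0. Violating.
Others bid (30, 41): truth gives 0; bid 41 gives 9 > 0. Violating.
Others bid (38, 41): truth gives 0; bid 41 gives 1 > 0. Violating.
Others bid (41, 2): truth gives 0; bid 41 gives 37 > 0. Violating.
Others bid (2, 2): truth gives 37; no alternative beats it.
Others bid (2, 30): truth gives 37; no alternative beats it.
(Checking all 25 profiles: 6 have a profitable deviation, 19 do not.)

6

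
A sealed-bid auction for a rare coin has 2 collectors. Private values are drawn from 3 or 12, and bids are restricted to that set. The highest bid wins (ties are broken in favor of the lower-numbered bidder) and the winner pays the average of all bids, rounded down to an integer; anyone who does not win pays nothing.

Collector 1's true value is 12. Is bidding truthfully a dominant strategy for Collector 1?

Consider the case where Collector 2 bids 3.
Truthful bid 12: wins, pays 7, utility 12 - 7 = 5.
Bid 3 instead: wins, pays 3, utility 12 - 3 = 9.
Since 9 > 5, bidding 3 is strictly better here, so truthful bidding is not dominant.

No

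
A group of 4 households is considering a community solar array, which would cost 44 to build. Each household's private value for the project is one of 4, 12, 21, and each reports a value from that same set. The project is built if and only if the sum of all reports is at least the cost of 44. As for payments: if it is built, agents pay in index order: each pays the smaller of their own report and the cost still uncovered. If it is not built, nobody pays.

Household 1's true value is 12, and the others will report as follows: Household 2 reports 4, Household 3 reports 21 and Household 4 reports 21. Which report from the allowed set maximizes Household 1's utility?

Report 4: project built, pays 4, utility 12 - 4 = 8.
Report 12: project built, pays 12, utility 12 - 12 = 0.
Report 21: project built, pays 21, utility 12 - 21 = -9.
The best choice is 4 with utility 8.

4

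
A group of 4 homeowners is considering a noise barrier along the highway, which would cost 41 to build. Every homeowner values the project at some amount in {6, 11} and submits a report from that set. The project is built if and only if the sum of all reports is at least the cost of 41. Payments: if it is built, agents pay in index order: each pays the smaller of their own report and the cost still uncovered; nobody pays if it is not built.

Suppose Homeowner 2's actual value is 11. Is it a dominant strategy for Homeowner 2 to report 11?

Check each profile of the others' reports and compare truth against every alternative report.
Others report (6, 6, 6): truth gives 0, best alternative gives 0.
Others report (6, 6, 11): truth gives 0, best alternative gives 0.
Others report (6, 11, 6): truth gives 0, best alternative gives 0.
Others report (6, 11, 11): truth gives 0, best alternative gives 0.
Others report (11, 6, 6): truth gives 0, best alternative gives 0.
Others report (11, 6, 11): truth gives 0, best alternative gives 0.
(Remaining 2 profiles checked similarly; truth is weakly best in each.)
In every case the truthful report is at least as good as any alternative, so it is a dominant strategy.

Yes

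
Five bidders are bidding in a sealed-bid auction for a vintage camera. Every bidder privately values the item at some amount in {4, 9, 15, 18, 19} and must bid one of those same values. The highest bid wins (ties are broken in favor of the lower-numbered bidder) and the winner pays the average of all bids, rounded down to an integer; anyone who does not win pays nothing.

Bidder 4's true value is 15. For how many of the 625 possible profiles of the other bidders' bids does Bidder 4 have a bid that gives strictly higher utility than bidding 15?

221

Others bid (4, 4, 4, 4): truth gives 9; bid 9 gives 10 > 9. Violating.
Others bid (4, 4, 4, 9): truth gives 8; bid 9 gives 9 > 8. Violating.
Others bid (4, 4, 4, 18): truth gives 0; bid 18 gives 6 > 0. Violating.
Others bid (4, 4, 4, 19): truth gives 0; bid 19 gives 5 > 0. Violating.
Others bid (4, 4, 4, 15): truth gives 7; no alternative beats it.
Others bid (4, 4, 9, 4): truth gives 8; no alternative beats it.
(Checking all 625 profiles: 221 have a profitable deviation, 404 do not.)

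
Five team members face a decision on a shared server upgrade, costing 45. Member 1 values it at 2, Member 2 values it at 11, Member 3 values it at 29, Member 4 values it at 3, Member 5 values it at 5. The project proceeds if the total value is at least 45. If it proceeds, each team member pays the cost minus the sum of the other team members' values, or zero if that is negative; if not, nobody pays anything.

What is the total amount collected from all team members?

30

Total value 50 ≥ cost 45, so it is built.
Member 1: others sum to 48; max(0, 45 - 48) = 0.
Member 2: others sum to 39; max(0, 45 - 39) = 6.
Member 3: others sum to 21; max(0, 45 - 21) = 24.
Member 4: others sum to 47; max(0, 45 - 47) = 0.
Member 5: others sum to 45; max(0, 45 - 45) = 0.
Total collected = 0 + 6 + 24 + 0 + 0 = 30.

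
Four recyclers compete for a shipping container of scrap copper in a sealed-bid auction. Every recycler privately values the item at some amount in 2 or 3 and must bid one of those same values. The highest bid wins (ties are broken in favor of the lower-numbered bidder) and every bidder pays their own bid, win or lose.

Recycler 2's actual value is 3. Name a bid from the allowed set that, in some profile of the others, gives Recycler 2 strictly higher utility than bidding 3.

Suppose Recycler 1 bids 3, Recycler 3 bids 2 and Recycler 4 bids 2.
Bid 3: loses but pays 3, utility -3.
Bid 2: loses but pays 2, utility -2.
So bidding 2 beats truth here (-2 > -3).

2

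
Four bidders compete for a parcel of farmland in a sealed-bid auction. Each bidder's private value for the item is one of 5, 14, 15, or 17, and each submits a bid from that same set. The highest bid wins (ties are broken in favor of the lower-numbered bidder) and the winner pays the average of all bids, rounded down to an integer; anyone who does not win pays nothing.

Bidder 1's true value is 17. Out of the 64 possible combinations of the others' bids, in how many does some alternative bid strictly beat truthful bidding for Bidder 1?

Others bid (5, 5, 5): truth gives 9; bid 5 gives 12 > 9. Violating.
Others bid (5, 5, 14): truth gives 7; bid 14 gives 8 > 7. Violating.
Others bid (5, 14, 5): truth gives 7; bid 14 gives 8 > 7. Violating.
Others bid (5, 14, 14): truth gives 5; bid 14 gives 6 > 5. Violating.
Others bid (5, 5, 15): truth gives 7; no alternative beats it.
Others bid (5, 5, 17): truth gives 6; no alternative beats it.
(Checking all 64 profiles: 16 have a profitable deviation, 48 do not.)

16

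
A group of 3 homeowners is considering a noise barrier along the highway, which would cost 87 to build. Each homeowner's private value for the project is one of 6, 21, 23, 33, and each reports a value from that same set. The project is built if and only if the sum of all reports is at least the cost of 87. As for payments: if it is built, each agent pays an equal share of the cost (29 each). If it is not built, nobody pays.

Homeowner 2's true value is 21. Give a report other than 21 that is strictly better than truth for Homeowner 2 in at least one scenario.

Suppose Homeowner 1 reports 33 and Homeowner 3 reports 33.
Report 21: project built, pays 29, utility 21 - 29 = -8.
Report 6: project not built, utility 0.
So reporting 6 beats truth here (0 > -8).

6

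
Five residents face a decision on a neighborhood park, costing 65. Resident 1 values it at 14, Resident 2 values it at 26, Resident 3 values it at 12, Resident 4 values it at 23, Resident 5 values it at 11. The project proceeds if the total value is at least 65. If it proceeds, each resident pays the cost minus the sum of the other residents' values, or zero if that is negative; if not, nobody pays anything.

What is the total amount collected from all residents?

Total value 86 ≥ cost 65, so it is built.
Resident 1: others sum to 72; max(0, 65 - 72) = 0.
Resident 2: others sum to 60; max(0, 65 - 60) = 5.
Resident 3: others sum to 74; max(0, 65 - 74) = 0.
Resident 4: others sum to 63; max(0, 65 - 63) = 2.
Resident 5: others sum to 75; max(0, 65 - 75) = 0.
Total collected = 0 + 5 + 0 + 2 + 0 = 7.

7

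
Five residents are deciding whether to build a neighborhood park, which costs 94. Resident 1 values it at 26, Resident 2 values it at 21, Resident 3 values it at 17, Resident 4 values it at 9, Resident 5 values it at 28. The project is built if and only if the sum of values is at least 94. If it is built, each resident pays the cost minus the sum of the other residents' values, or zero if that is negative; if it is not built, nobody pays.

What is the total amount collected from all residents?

66

Total value 101 ≥ cost 94, so it is built.
Resident 1: others sum to 75; max(0, 94 - 75) = 19.
Resident 2: others sum to 80; max(0, 94 - 80) = 14.
Resident 3: others sum to 84; max(0, 94 - 84) = 10.
Resident 4: others sum to 92; max(0, 94 - 92) = 2.
Resident 5: others sum to 73; max(0, 94 - 73) = 21.
Total collected = 19 + 14 + 10 + 2 + 21 = 66.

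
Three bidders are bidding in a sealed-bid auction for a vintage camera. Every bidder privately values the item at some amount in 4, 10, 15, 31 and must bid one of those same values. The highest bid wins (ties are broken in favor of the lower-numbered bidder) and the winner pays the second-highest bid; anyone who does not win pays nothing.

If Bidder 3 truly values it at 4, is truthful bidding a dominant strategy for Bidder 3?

Yes

Check each profile of the others' bids and compare truth against every alternative bid.
Others bid (4, 4): truth gives 0, best alternative gives 0.
Others bid (4, 10): truth gives 0, best alternative gives 0.
Others bid (4, 15): truth gives 0, best alternative gives 0.
Others bid (4, 31): truth gives 0, best alternative gives 0.
Others bid (10, 4): truth gives 0, best alternative gives 0.
Others bid (10, 10): truth gives 0, best alternative gives 0.
(Remaining 10 profiles checked similarly; truth is weakly best in each.)
In every case the truthful bid is at least as good as any alternative, so it is a dominant strategy.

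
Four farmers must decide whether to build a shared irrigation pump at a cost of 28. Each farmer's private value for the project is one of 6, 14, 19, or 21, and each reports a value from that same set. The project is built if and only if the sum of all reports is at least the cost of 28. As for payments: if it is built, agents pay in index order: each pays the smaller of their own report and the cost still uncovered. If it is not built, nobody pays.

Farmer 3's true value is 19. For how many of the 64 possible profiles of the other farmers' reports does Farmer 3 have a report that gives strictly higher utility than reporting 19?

Others report (6, 6, 6): truth gives 3; report 14 gives 5 > 3. Violating.
Others report (6, 6, 14): truth gives 3; report 6 gives 13 > 3. Violating.
Others report (6, 6, 19): truth gives 3; report 6 gives 13 > 3. Violating.
Others report (6, 6, 21): truth gives 3; report 6 gives 13 > 3. Violating.
Others report (6, 19, 6): truth gives 16; no alternative beats it.
Others report (6, 19, 14): truth gives 16; no alternative beats it.
(Checking all 64 profiles: 12 have a profitable deviation, 52 do not.)

12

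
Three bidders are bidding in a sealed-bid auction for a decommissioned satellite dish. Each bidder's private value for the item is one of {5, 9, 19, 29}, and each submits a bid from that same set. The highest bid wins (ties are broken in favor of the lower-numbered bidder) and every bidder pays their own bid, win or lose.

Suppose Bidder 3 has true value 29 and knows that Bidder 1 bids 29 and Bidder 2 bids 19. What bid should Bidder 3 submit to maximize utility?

Bid 5: loses but pays 5, utility -5.
Bid 9: loses but pays 9, utility -9.
Bid 19: loses but pays 19, utility -19.
Bid 29: loses but pays 29, utility -29.
The best choice is 5 with utility -5.

5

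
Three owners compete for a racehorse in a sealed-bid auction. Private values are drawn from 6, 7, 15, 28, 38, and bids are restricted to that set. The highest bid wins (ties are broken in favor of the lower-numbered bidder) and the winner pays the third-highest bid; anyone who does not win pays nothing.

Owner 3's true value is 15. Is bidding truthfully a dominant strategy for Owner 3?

Consider the case where Owner 1 bids 6 and Owner 2 bids 15.
Truthful bid 15: loses, pays 0, utility 0.
Bid 28 instead: wins, pays 6, utility 15 - 6 = 9.
Since 9 > 0, bidding 28 is strictly better here, so truthful bidding is not dominant.

No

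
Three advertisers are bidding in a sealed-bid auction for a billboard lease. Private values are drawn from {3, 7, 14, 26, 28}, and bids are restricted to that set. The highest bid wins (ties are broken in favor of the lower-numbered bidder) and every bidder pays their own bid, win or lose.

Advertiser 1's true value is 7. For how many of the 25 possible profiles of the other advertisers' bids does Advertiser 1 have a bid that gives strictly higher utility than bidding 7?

22

Others bid (3, 3): truth gives 0; bid 3 gives 4 > 0. Violating.
Others bid (3, 14): truth gives -7; bid 3 gives -3 > -7. Violating.
Others bid (3, 26): truth gives -7; bid 3 gives -3 > -7. Violating.
Others bid (3, 28): truth gives -7; bid 3 gives -3 > -7. Violating.
Others bid (3, 7): truth gives 0; no alternative beats it.
Others bid (7, 3): truth gives 0; no alternative beats it.
(Checking all 25 profiles: 22 have a profitable deviation, 3 do not.)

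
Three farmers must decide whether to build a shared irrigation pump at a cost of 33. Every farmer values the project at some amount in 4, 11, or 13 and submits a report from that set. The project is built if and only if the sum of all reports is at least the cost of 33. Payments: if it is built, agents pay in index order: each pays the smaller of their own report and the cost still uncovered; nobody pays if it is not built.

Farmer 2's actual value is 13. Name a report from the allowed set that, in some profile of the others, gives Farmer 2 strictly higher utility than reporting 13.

Suppose Farmer 1 reports 11 and Farmer 3 reports 11.
Report 13: project built, pays 13, utility 13 - 13 = 0.
Report 11: project built, pays 11, utility 13 - 11 = 2.
So reporting 11 beats truth here (2 > 0).

11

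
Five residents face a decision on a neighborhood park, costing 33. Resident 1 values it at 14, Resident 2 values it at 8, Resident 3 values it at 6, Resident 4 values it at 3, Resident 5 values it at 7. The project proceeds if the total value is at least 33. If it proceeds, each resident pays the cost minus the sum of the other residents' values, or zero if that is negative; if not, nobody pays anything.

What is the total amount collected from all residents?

Total value 38 ≥ cost 33, so it is built.
Resident 1: others sum to 24; max(0, 33 - 24) = 9.
Resident 2: others sum to 30; max(0, 33 - 30) = 3.
Resident 3: others sum to 32; max(0, 33 - 32) = 1.
Resident 4: others sum to 35; max(0, 33 - 35) = 0.
Resident 5: others sum to 31; max(0, 33 - 31) = 2.
Total collected = 9 + 3 + 1 + 0 + 2 = 15.

15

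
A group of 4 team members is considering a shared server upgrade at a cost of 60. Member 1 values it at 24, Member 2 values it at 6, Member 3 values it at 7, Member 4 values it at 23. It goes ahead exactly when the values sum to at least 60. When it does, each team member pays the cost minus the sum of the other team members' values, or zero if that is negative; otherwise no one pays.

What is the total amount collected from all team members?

Total value 60 ≥ cost 60, so it is built.
Member 1: others sum to 36; max(0, 60 - 36) = 24.
Member 2: others sum to 54; max(0, 60 - 54) = 6.
Member 3: others sum to 53; max(0, 60 - 53) = 7.
Member 4: others sum to 37; max(0, 60 - 37) = 23.
Total collected = 24 + 6 + 7 + 23 = 60.

60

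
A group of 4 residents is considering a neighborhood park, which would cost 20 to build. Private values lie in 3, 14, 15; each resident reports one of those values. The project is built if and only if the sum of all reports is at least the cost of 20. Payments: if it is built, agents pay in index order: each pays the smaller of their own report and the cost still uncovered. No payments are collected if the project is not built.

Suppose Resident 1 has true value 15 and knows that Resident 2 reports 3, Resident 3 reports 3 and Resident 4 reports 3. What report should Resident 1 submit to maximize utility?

Report 3: project not built, utility 0.
Report 14: project built, pays 14, utility 15 - 14 = 1.
Report 15: project built, pays 15, utility 15 - 15 = 0.
The best choice is 14 with utility 1.

14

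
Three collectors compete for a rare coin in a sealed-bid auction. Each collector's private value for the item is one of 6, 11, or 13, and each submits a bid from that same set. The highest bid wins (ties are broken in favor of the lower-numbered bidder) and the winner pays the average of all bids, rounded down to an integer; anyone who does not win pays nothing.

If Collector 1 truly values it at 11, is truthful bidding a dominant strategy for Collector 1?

No

Consider the case where Collector 2 bids 6 and Collector 3 bids 6.
Truthful bid 11: wins, pays 7, utility 11 - 7 = 4.
Bid 6 instead: wins, pays 6, utility 11 - 6 = 5.
Since 5 > 4, bidding 6 is strictly better here, so truthful bidding is not dominant.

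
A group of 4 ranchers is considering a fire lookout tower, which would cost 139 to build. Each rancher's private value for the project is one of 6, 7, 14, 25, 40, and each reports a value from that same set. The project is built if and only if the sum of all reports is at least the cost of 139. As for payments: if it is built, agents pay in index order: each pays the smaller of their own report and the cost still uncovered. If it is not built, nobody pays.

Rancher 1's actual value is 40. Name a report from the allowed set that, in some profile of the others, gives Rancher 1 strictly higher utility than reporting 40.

25

Suppose Rancher 2 reports 40, Rancher 3 reports 40 and Rancher 4 reports 40.
Report 40: project built, pays 40, utility 40 - 40 = 0.
Report 25: project built, pays 25, utility 40 - 25 = 15.
So reporting 25 beats truth here (15 > 0).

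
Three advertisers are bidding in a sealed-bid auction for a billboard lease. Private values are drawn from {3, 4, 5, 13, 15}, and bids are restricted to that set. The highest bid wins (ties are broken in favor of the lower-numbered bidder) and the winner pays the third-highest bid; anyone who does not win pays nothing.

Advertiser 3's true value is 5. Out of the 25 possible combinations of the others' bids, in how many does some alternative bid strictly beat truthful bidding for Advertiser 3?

8

Others bid (3, 5): truth gives 0; bid 13 gives 2 > 0. Violating.
Others bid (3, 13): truth gives 0; bid 15 gives 2 > 0. Violating.
Others bid (4, 5): truth gives 0; bid 13 gives 1 > 0. Violating.
Others bid (4, 13): truth gives 0; bid 15 gives 1 > 0. Violating.
Others bid (3, 3): truth gives 2; no alternative beats it.
Others bid (3, 4): truth gives 2; no alternative beats it.
(Checking all 25 profiles: 8 have a profitable deviation, 17 do not.)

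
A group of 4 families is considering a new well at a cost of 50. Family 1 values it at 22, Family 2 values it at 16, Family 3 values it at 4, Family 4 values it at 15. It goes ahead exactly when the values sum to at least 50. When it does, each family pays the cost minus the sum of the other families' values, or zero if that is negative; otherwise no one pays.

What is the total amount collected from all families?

32

Total value 57 ≥ cost 50, so it is built.
Family 1: others sum to 35; max(0, 50 - 35) = 15.
Family 2: others sum to 41; max(0, 50 - 41) = 9.
Family 3: others sum to 53; max(0, 50 - 53) = 0.
Family 4: others sum to 42; max(0, 50 - 42) = 8.
Total collected = 15 + 9 + 0 + 8 = 32.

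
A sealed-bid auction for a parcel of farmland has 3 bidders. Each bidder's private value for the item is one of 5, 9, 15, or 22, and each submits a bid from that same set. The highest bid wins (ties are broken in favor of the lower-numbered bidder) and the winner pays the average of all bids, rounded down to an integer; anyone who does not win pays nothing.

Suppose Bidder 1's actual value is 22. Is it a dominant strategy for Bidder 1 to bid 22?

Consider the case where Bidder 2 bids 5 and Bidder 3 bids 5.
Truthful bid 22: wins, pays 10, utility 22 - 10 = 12.
Bid 5 instead: wins, pays 5, utility 22 - 5 = 17.
Since 17 > 12, bidding 5 is strictly better here, so truthful bidding is not dominant.

No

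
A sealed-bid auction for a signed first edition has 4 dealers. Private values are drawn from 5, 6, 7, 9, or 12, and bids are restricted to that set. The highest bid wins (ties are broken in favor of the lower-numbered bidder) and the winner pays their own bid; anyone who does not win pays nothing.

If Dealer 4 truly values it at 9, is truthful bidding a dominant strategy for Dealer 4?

No

Consider the case where Dealer 1 bids 5, Dealer 2 bids 5 and Dealer 3 bids 5.
Truthful bid 9: wins, pays 9, utility 9 - 9 = 0.
Bid 6 instead: wins, pays 6, utility 9 - 6 = 3.
Since 3 > 0, bidding 6 is strictly better here, so truthful bidding is not dominant.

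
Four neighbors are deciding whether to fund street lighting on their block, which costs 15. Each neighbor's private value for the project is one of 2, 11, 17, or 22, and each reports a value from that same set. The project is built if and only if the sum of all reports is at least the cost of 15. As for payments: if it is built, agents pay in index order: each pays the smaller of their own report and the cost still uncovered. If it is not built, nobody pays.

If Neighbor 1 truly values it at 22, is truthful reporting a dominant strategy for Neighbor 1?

Consider the case where Neighbor 2 reports 2, Neighbor 3 reports 2 and Neighbor 4 reports 2.
Truthful report 22: project built, pays 15, utility 22 - 15 = 7.
Report 11 instead: project built, pays 11, utility 22 - 11 = 11.
Since 11 > 7, reporting 11 is strictly better here, so truthful reporting is not dominant.

No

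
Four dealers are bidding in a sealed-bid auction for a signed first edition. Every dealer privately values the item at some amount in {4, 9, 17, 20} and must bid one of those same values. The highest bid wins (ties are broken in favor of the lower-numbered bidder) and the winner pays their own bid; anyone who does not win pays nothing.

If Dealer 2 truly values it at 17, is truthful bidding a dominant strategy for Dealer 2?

No

Consider the case where Dealer 1 bids 4, Dealer 3 bids 4 and Dealer 4 bids 4.
Truthful bid 17: wins, pays 17, utility 17 - 17 = 0.
Bid 9 instead: wins, pays 9, utility 17 - 9 = 8.
Since 8 > 0, bidding 9 is strictly better here, so truthful bidding is not dominant.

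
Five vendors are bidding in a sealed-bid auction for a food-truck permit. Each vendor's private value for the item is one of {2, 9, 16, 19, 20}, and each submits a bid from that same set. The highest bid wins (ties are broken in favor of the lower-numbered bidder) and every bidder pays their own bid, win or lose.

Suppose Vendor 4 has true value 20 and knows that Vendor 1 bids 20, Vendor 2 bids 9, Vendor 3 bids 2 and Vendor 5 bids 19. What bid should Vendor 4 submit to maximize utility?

2

Bid 2: loses but pays 2, utility -2.
Bid 9: loses but pays 9, utility -9.
Bid 16: loses but pays 16, utility -16.
Bid 19: loses but pays 19, utility -19.
Bid 20: loses but pays 20, utility -20.
The best choice is 2 with utility -2.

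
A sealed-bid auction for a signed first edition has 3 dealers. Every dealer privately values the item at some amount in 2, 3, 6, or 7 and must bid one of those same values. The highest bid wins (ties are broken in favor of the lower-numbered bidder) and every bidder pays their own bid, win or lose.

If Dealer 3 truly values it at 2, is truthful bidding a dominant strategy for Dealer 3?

No

Consider the case where Dealer 1 bids 2 and Dealer 2 bids 2.
Truthful bid 2: loses but pays 2, utility -2.
Bid 3 instead: wins, pays 3, utility 2 - 3 = -1.
Since -1 > -2, bidding 3 is strictly better here, so truthful bidding is not dominant.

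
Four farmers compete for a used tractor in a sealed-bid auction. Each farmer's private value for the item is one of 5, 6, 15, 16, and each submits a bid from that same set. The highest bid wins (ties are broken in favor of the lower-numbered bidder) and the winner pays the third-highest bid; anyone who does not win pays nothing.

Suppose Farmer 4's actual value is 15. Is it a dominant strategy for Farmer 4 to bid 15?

Consider the case where Farmer 1 bids 5, Farmer 2 bids 5 and Farmer 3 bids 15.
Truthful bid 15: loses, pays 0, utility 0.
Bid 16 instead: wins, pays 5, utility 15 - 5 = 10.
Since 10 > 0, bidding 16 is strictly better here, so truthful bidding is not dominant.

No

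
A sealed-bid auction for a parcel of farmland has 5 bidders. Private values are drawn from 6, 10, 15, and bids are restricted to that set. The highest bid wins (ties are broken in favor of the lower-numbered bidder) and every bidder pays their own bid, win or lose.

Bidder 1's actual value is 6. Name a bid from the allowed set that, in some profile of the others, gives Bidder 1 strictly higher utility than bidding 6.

Suppose Bidder 2 bids 6, Bidder 3 bids 6, Bidder 4 bids 6 and Bidder 5 bids 10.
Bid 6: loses but pays 6, utility -6.
Bid 10: wins, pays 10, utility 6 - 10 = -4.
So bidding 10 beats truth here (-4 > -6).

10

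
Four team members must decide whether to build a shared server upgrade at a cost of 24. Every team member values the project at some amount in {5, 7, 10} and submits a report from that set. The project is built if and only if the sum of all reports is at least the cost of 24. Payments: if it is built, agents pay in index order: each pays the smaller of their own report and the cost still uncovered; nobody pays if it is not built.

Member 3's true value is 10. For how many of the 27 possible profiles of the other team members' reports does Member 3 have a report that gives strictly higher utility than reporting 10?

23

Others report (5, 5, 7): truth gives 0; report 7 gives 3 > 0. Violating.
Others report (5, 5, 10): truth gives 0; report 5 gives 5 > 0. Violating.
Others report (5, 7, 5): truth gives 0; report 7 gives 3 > 0. Violating.
Others report (5, 7, 7): truth gives 0; report 5 gives 5 > 0. Violating.
Others report (5, 5, 5): truth gives 0; no alternative beats it.
Others report (10, 10, 5): truth gives 6; no alternative beats it.
(Checking all 27 profiles: 23 have a profitable deviation, 4 do not.)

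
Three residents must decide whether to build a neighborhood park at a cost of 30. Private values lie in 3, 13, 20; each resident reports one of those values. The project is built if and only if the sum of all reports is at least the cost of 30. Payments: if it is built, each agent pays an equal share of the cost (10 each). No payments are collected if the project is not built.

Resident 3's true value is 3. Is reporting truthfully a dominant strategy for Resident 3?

Yes

Check each profile of the others' reports and compare truth against every alternative report.
Others report (3, 20): truth gives 0, best alternative gives -7.
Others report (13, 13): truth gives 0, best alternative gives -7.
Others report (20, 3): truth gives 0, best alternative gives -7.
Others report (13, 20): truth gives -7, best alternative gives -7.
Others report (20, 13): truth gives -7, best alternative gives -7.
Others report (20, 20): truth gives -7, best alternative gives -7.
(Remaining 3 profiles checked similarly; truth is weakly best in each.)
In every case the truthful report is at least as good as any alternative, so it is a dominant strategy.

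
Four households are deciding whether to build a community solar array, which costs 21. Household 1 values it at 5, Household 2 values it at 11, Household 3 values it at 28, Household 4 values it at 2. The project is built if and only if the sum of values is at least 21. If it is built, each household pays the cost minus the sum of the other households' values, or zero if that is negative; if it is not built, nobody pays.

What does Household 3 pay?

3

Total value 46 ≥ cost 21, so the project is built.
The other households' values sum to 18.
Cost minus that sum is 21 - 18 = 3.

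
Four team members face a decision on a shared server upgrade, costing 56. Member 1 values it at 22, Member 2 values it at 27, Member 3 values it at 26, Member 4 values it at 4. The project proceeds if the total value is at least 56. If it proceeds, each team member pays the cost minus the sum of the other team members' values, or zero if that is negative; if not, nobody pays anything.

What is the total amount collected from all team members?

Total value 79 ≥ cost 56, so it is built.
Member 1: others sum to 57; max(0, 56 - 57) = 0.
Member 2: others sum to 52; max(0, 56 - 52) = 4.
Member 3: others sum to 53; max(0, 56 - 53) = 3.
Member 4: others sum to 75; max(0, 56 - 75) = 0.
Total collected = 0 + 4 + 3 + 0 = 7.

7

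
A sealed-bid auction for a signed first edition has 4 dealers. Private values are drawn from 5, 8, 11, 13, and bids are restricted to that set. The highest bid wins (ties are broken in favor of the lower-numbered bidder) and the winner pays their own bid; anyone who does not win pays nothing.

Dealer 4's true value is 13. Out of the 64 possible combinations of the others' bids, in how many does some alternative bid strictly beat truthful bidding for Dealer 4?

8

Others bid (5, 5, 5): truth gives 0; bid 8 gives 5 > 0. Violating.
Others bid (5, 5, 8): truth gives 0; bid 11 gives 2 > 0. Violating.
Others bid (5, 8, 5): truth gives 0; bid 11 gives 2 > 0. Violating.
Others bid (5, 8, 8): truth gives 0; bid 11 gives 2 > 0. Violating.
Others bid (5, 5, 11): truth gives 0; no alternative beats it.
Others bid (5, 5, 13): truth gives 0; no alternative beats it.
(Checking all 64 profiles: 8 have a profitable deviation, 56 do not.)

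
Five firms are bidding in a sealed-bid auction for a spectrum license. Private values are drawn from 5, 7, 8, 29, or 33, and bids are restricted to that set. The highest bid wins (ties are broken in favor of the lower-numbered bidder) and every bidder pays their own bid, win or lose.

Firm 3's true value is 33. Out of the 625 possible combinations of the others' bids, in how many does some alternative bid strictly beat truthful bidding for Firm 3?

369

Others bid (5, 5, 5, 5): truth gives 0; bid 7 gives 26 > 0. Violating.
Others bid (5, 5, 5, 7): truth gives 0; bid 7 gives 26 > 0. Violating.
Others bid (5, 5, 5, 8): truth gives 0; bid 8 gives 25 > 0. Violating.
Others bid (5, 5, 5, 29): truth gives 0; bid 29 gives 4 > 0. Violating.
Others bid (5, 5, 5, 33): truth gives 0; no alternative beats it.
Others bid (5, 5, 7, 33): truth gives 0; no alternative beats it.
(Checking all 625 profiles: 369 have a profitable deviation, 256 do not.)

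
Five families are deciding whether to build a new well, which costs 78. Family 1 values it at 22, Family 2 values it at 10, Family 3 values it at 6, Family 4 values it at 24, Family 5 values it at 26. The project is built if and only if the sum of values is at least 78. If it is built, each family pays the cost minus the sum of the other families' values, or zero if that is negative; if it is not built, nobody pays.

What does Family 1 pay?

Total value 88 ≥ cost 78, so the project is built.
The other families' values sum to 66.
Cost minus that sum is 78 - 66 = 12.

12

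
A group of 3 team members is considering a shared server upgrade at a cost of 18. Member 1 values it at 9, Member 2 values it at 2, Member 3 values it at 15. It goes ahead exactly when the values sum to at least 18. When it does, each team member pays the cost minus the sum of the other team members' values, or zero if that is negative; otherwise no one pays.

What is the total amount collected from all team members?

Total value 26 ≥ cost 18, so it is built.
Member 1: others sum to 17; max(0, 18 - 17) = 1.
Member 2: others sum to 24; max(0, 18 - 24) = 0.
Member 3: others sum to 11; max(0, 18 - 11) = 7.
Total collected = 1 + 0 + 7 = 8.

8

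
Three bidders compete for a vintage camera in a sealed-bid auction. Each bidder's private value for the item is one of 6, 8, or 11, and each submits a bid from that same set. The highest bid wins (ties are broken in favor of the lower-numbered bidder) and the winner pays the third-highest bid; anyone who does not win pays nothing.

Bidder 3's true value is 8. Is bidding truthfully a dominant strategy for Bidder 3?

Consider the case where Bidder 1 bids 6 and Bidder 2 bids 8.
Truthful bid 8: loses, pays 0, utility 0.
Bid 11 instead: wins, pays 6, utility 8 - 6 = 2.
Since 2 > 0, bidding 11 is strictly better here, so truthful bidding is not dominant.

No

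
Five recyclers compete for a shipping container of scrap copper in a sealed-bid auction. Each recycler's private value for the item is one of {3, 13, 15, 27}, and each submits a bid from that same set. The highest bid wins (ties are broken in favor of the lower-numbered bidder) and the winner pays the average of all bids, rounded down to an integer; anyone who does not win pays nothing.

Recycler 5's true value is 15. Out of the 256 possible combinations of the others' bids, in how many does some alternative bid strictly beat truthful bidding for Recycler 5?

Others bid (3, 3, 3, 15): truth gives 0; bid 27 gives 5 > 0. Violating.
Others bid (3, 3, 13, 15): truth gives 0; bid 27 gives 3 > 0. Violating.
Others bid (3, 3, 15, 3): truth gives 0; bid 27 gives 5 > 0. Violating.
Others bid (3, 3, 15, 13): truth gives 0; bid 27 gives 3 > 0. Violating.
Others bid (3, 3, 3, 3): truth gives 10; no alternative beats it.
Others bid (3, 3, 3, 13): truth gives 8; no alternative beats it.
(Checking all 256 profiles: 46 have a profitable deviation, 210 do not.)

46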